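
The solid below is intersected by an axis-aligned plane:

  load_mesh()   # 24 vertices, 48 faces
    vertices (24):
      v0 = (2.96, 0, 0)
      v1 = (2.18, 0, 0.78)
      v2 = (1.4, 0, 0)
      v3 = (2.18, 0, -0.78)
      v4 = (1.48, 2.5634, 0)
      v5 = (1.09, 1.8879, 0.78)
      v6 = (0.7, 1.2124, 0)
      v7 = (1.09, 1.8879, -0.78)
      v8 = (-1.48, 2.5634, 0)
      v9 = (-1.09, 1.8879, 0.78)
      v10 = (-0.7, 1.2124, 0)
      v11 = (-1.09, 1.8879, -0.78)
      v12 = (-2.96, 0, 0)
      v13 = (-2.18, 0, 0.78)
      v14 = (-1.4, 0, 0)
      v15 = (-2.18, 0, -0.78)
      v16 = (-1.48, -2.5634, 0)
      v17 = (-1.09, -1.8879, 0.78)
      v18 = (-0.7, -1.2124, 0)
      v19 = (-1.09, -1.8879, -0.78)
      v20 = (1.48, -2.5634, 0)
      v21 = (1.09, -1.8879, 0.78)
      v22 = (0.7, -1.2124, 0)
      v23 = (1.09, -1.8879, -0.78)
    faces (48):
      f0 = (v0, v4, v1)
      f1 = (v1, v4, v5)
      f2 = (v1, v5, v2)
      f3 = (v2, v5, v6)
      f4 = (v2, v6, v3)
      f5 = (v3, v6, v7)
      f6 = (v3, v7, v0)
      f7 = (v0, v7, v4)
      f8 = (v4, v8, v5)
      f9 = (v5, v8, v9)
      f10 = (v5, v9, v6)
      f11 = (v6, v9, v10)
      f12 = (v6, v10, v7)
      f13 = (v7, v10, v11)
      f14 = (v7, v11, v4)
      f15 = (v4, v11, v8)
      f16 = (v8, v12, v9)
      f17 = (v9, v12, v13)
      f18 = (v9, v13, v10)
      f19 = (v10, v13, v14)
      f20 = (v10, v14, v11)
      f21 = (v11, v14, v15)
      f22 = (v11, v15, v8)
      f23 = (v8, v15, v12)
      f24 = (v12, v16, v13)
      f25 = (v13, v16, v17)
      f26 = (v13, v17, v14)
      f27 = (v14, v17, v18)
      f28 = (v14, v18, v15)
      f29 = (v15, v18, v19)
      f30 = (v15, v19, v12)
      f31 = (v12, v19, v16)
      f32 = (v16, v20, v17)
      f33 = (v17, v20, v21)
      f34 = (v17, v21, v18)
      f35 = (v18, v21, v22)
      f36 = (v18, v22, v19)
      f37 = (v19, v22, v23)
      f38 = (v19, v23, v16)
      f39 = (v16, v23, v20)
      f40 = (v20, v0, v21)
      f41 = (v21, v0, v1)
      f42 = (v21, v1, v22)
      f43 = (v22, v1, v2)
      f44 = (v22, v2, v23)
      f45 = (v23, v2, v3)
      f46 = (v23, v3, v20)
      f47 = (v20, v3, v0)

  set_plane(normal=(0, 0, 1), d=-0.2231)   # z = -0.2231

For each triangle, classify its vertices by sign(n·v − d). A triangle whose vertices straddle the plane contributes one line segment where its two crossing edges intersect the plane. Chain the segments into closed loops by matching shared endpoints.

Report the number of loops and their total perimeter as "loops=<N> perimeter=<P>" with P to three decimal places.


loops=2 perimeter=26.160

Straddling triangles (24 of 48):
  (v2,v6,v3) [++-] → (1.12332, 0.865623, -0.2231)–(1.6231, 0, -0.2231)  len=0.9995
  (v3,v6,v7) [-+-] → (1.12332, 0.865623, -0.2231)–(0.81155, 1.40561, -0.2231)  len=0.6235
  (v3,v7,v0) [--+] → (2.42513, 0.539988, -0.2231)–(2.7369, 0, -0.2231)  len=0.6235
  (v0,v7,v4) [+-+] → (2.42513, 0.539988, -0.2231)–(1.36845, 2.37019, -0.2231)  len=2.1133
  (v6,v10,v7) [++-] → (-0.188014, 1.40561, -0.2231)–(0.81155, 1.40561, -0.2231)  len=0.9996
  (v7,v10,v11) [-+-] → (-0.188014, 1.40561, -0.2231)–(-0.81155, 1.40561, -0.2231)  len=0.6235
  (v7,v11,v4) [--+] → (0.744914, 2.37019, -0.2231)–(1.36845, 2.37019, -0.2231)  len=0.6235
  (v4,v11,v8) [+-+] → (0.744914, 2.37019, -0.2231)–(-1.36845, 2.37019, -0.2231)  len=2.1134
  (v10,v14,v11) [++-] → (-1.31133, 0.539988, -0.2231)–(-0.81155, 1.40561, -0.2231)  len=0.9995
  (v11,v14,v15) [-+-] → (-1.31133, 0.539988, -0.2231)–(-1.6231, 0, -0.2231)  len=0.6235
  (v11,v15,v8) [--+] → (-1.68022, 1.8302, -0.2231)–(-1.36845, 2.37019, -0.2231)  len=0.6235
  (v8,v15,v12) [+-+] → (-1.68022, 1.8302, -0.2231)–(-2.7369, 0, -0.2231)  len=2.1133
  (v14,v18,v15) [++-] → (-1.12332, -0.865623, -0.2231)–(-1.6231, 0, -0.2231)  len=0.9995
  (v15,v18,v19) [-+-] → (-1.12332, -0.865623, -0.2231)–(-0.81155, -1.40561, -0.2231)  len=0.6235
  (v15,v19,v12) [--+] → (-2.42513, -0.539988, -0.2231)–(-2.7369, 0, -0.2231)  len=0.6235
  (v12,v19,v16) [+-+] → (-2.42513, -0.539988, -0.2231)–(-1.36845, -2.37019, -0.2231)  len=2.1133
  (v18,v22,v19) [++-] → (0.188014, -1.40561, -0.2231)–(-0.81155, -1.40561, -0.2231)  len=0.9996
  (v19,v22,v23) [-+-] → (0.188014, -1.40561, -0.2231)–(0.81155, -1.40561, -0.2231)  len=0.6235
  (v19,v23,v16) [--+] → (-0.744914, -2.37019, -0.2231)–(-1.36845, -2.37019, -0.2231)  len=0.6235
  (v16,v23,v20) [+-+] → (-0.744914, -2.37019, -0.2231)–(1.36845, -2.37019, -0.2231)  len=2.1134
  (v22,v2,v23) [++-] → (1.31133, -0.539988, -0.2231)–(0.81155, -1.40561, -0.2231)  len=0.9995
  (v23,v2,v3) [-+-] → (1.31133, -0.539988, -0.2231)–(1.6231, 0, -0.2231)  len=0.6235
  (v23,v3,v20) [--+] → (1.68022, -1.8302, -0.2231)–(1.36845, -2.37019, -0.2231)  len=0.6235
  (v20,v3,v0) [+-+] → (1.68022, -1.8302, -0.2231)–(2.7369, 0, -0.2231)  len=2.1133

Chained into 2 loop(s):
  loop 1: 12 segments, perimeter = 9.7385
  loop 2: 12 segments, perimeter = 16.4213
Total perimeter = 26.160


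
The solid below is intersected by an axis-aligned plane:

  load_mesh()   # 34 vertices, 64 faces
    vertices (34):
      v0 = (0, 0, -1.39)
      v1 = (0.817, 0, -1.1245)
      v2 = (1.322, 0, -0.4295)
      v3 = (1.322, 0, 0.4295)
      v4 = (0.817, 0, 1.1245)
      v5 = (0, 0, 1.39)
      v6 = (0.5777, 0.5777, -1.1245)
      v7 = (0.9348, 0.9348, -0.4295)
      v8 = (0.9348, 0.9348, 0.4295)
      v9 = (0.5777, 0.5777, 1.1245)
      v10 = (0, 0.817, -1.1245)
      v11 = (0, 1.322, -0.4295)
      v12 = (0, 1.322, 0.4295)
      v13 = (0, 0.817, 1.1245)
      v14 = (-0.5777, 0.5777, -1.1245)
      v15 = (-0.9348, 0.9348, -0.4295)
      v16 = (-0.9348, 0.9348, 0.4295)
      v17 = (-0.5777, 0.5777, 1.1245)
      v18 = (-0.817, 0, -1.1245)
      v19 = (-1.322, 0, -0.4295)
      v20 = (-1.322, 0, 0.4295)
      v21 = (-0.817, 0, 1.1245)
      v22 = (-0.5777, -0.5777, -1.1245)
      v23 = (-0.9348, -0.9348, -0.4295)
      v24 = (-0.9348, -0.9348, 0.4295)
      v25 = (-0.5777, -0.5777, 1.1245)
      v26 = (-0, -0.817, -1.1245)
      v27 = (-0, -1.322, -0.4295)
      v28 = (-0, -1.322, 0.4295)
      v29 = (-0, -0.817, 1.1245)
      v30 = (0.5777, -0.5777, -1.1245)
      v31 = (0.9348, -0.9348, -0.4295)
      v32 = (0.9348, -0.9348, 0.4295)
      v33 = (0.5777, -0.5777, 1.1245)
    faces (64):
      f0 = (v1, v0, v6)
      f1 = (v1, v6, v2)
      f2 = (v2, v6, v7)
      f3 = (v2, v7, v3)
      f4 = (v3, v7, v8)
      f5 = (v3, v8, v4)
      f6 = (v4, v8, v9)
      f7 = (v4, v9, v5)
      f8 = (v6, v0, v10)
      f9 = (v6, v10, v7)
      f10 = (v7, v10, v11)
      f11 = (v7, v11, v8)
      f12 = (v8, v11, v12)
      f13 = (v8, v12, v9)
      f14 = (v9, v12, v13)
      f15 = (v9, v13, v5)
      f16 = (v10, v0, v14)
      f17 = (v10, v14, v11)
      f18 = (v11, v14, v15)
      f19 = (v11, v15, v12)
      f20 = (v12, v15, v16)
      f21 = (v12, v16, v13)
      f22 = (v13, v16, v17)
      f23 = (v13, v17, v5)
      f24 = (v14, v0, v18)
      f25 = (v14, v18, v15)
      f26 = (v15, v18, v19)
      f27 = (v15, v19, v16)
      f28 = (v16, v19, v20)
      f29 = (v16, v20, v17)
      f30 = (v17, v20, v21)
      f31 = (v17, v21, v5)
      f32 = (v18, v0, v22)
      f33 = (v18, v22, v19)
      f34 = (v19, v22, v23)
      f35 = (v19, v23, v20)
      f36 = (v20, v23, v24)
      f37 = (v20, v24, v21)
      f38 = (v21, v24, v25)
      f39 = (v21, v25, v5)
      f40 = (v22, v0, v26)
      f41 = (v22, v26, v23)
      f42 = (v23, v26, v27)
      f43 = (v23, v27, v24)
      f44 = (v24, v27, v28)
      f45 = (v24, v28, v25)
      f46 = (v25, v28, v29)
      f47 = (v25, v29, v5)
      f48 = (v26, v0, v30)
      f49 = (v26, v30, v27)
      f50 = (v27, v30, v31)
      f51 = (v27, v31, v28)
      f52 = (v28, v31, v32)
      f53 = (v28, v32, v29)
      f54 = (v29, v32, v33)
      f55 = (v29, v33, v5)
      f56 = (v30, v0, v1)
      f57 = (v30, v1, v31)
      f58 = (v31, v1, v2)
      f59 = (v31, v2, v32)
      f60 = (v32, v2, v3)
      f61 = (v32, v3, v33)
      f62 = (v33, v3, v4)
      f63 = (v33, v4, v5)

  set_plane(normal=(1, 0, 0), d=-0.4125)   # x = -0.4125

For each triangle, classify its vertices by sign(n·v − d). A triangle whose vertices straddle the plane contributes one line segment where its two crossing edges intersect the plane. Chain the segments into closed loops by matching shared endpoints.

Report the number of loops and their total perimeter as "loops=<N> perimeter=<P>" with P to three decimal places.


loops=1 perimeter=7.802

Straddling triangles (20 of 64):
  (v10,v0,v14) [++-] → (-0.4125, 0.4125, -1.20042)–(-0.4125, 0.646131, -1.1245)  len=0.2457
  (v10,v14,v11) [+-+] → (-0.4125, 0.646131, -1.1245)–(-0.4125, 0.790541, -0.925757)  len=0.2457
  (v11,v14,v15) [+--] → (-0.4125, 0.790541, -0.925757)–(-0.4125, 1.15114, -0.4295)  len=0.6134
  (v11,v15,v12) [+-+] → (-0.4125, 1.15114, -0.4295)–(-0.4125, 1.15114, 0.0504483)  len=0.4799
  (v12,v15,v16) [+--] → (-0.4125, 1.15114, 0.0504483)–(-0.4125, 1.15114, 0.4295)  len=0.3791
  (v12,v16,v13) [+-+] → (-0.4125, 1.15114, 0.4295)–(-0.4125, 0.868982, 0.817817)  len=0.4800
  (v13,v16,v17) [+--] → (-0.4125, 0.868982, 0.817817)–(-0.4125, 0.646131, 1.1245)  len=0.3791
  (v13,v17,v5) [+-+] → (-0.4125, 0.646131, 1.1245)–(-0.4125, 0.4125, 1.20042)  len=0.2457
  (v14,v0,v18) [-+-] → (-0.4125, 0.4125, -1.20042)–(-0.4125, 0, -1.25595)  len=0.4162
  (v17,v21,v5) [--+] → (-0.4125, 0, 1.25595)–(-0.4125, 0.4125, 1.20042)  len=0.4162
  (v18,v0,v22) [-+-] → (-0.4125, 0, -1.25595)–(-0.4125, -0.4125, -1.20042)  len=0.4162
  (v21,v25,v5) [--+] → (-0.4125, -0.4125, 1.20042)–(-0.4125, 0, 1.25595)  len=0.4162
  (v22,v0,v26) [-++] → (-0.4125, -0.4125, -1.20042)–(-0.4125, -0.646131, -1.1245)  len=0.2457
  (v22,v26,v23) [-+-] → (-0.4125, -0.646131, -1.1245)–(-0.4125, -0.868982, -0.817817)  len=0.3791
  (v23,v26,v27) [-++] → (-0.4125, -0.868982, -0.817817)–(-0.4125, -1.15114, -0.4295)  len=0.4800
  (v23,v27,v24) [-+-] → (-0.4125, -1.15114, -0.4295)–(-0.4125, -1.15114, -0.0504483)  len=0.3791
  (v24,v27,v28) [-++] → (-0.4125, -1.15114, -0.0504483)–(-0.4125, -1.15114, 0.4295)  len=0.4799
  (v24,v28,v25) [-+-] → (-0.4125, -1.15114, 0.4295)–(-0.4125, -0.790541, 0.925757)  len=0.6134
  (v25,v28,v29) [-++] → (-0.4125, -0.790541, 0.925757)–(-0.4125, -0.646131, 1.1245)  len=0.2457
  (v25,v29,v5) [-++] → (-0.4125, -0.646131, 1.1245)–(-0.4125, -0.4125, 1.20042)  len=0.2457

Chained into 1 loop(s):
  loop 1: 20 segments, perimeter = 7.8019
Total perimeter = 7.802


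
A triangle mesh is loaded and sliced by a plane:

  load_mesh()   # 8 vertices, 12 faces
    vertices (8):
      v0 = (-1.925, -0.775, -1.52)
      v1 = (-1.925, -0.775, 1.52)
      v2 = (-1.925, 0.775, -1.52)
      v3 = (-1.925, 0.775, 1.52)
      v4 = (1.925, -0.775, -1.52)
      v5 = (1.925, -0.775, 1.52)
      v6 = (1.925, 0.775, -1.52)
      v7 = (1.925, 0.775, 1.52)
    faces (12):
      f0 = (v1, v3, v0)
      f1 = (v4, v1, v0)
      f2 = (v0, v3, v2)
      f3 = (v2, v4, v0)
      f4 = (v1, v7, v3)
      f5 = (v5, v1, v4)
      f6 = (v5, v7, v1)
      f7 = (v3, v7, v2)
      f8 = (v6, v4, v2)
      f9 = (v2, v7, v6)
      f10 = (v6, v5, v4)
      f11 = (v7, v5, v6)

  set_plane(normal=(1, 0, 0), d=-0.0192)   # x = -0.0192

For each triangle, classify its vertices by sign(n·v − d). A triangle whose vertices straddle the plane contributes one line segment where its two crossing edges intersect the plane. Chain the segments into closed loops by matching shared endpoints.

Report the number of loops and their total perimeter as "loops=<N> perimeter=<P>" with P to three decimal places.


loops=1 perimeter=9.180

Straddling triangles (8 of 12):
  (v4,v1,v0) [+--] → (-0.0192, -0.775, 0.0151605)–(-0.0192, -0.775, -1.52)  len=1.5352
  (v2,v4,v0) [-+-] → (-0.0192, 0.00772987, -1.52)–(-0.0192, -0.775, -1.52)  len=0.7827
  (v1,v7,v3) [-+-] → (-0.0192, -0.00772987, 1.52)–(-0.0192, 0.775, 1.52)  len=0.7827
  (v5,v1,v4) [+-+] → (-0.0192, -0.775, 1.52)–(-0.0192, -0.775, 0.0151605)  len=1.5048
  (v5,v7,v1) [++-] → (-0.0192, -0.00772987, 1.52)–(-0.0192, -0.775, 1.52)  len=0.7673
  (v3,v7,v2) [-+-] → (-0.0192, 0.775, 1.52)–(-0.0192, 0.775, -0.0151605)  len=1.5352
  (v6,v4,v2) [++-] → (-0.0192, 0.00772987, -1.52)–(-0.0192, 0.775, -1.52)  len=0.7673
  (v2,v7,v6) [-++] → (-0.0192, 0.775, -0.0151605)–(-0.0192, 0.775, -1.52)  len=1.5048

Chained into 1 loop(s):
  loop 1: 8 segments, perimeter = 9.1800
Total perimeter = 9.180


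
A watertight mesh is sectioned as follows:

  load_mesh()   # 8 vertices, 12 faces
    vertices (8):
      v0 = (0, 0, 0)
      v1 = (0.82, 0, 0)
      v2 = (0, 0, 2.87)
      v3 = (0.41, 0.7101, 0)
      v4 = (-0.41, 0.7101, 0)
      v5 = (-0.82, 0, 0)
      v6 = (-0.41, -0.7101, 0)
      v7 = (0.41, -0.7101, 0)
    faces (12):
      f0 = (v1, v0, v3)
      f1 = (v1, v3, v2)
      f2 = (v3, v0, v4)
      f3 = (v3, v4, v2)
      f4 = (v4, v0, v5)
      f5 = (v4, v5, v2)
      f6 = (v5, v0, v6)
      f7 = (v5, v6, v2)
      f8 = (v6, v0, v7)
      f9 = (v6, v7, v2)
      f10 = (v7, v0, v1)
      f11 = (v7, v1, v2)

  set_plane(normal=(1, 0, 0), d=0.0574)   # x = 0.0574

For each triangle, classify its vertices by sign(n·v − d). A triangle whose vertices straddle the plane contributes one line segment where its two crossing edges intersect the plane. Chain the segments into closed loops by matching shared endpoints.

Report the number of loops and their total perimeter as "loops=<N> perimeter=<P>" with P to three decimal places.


Straddling triangles (8 of 12):
  (v1,v0,v3) [+-+] → (0.0574, 0, 0)–(0.0574, 0.099414, 0)  len=0.0994
  (v1,v3,v2) [++-] → (0.0574, 0.099414, 2.4682)–(0.0574, 0, 2.6691)  len=0.2242
  (v3,v0,v4) [+--] → (0.0574, 0.099414, 0)–(0.0574, 0.7101, 0)  len=0.6107
  (v3,v4,v2) [+--] → (0.0574, 0.7101, 0)–(0.0574, 0.099414, 2.4682)  len=2.5426
  (v6,v0,v7) [--+] → (0.0574, -0.099414, 0)–(0.0574, -0.7101, 0)  len=0.6107
  (v6,v7,v2) [-+-] → (0.0574, -0.7101, 0)–(0.0574, -0.099414, 2.4682)  len=2.5426
  (v7,v0,v1) [+-+] → (0.0574, -0.099414, 0)–(0.0574, 0, 0)  len=0.0994
  (v7,v1,v2) [++-] → (0.0574, 0, 2.6691)–(0.0574, -0.099414, 2.4682)  len=0.2242

Chained into 1 loop(s):
  loop 1: 8 segments, perimeter = 6.9538
Total perimeter = 6.954

loops=1 perimeter=6.954


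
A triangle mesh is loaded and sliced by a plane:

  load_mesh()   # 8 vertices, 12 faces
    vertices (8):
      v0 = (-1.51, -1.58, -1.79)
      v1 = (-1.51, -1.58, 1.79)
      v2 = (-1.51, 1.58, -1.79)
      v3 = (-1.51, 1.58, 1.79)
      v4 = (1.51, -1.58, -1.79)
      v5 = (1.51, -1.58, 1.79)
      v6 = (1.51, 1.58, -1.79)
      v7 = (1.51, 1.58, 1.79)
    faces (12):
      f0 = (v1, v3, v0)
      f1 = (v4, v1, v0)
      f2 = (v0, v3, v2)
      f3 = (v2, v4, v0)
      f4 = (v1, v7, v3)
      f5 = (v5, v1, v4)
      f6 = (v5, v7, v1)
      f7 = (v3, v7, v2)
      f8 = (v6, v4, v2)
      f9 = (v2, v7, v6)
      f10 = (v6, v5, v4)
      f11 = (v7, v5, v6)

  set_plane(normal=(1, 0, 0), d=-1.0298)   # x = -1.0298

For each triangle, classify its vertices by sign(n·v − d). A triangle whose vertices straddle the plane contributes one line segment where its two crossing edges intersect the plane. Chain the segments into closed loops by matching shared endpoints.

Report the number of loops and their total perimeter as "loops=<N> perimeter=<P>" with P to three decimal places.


loops=1 perimeter=13.480

Straddling triangles (8 of 12):
  (v4,v1,v0) [+--] → (-1.0298, -1.58, 1.22076)–(-1.0298, -1.58, -1.79)  len=3.0108
  (v2,v4,v0) [-+-] → (-1.0298, 1.07754, -1.79)–(-1.0298, -1.58, -1.79)  len=2.6575
  (v1,v7,v3) [-+-] → (-1.0298, -1.07754, 1.79)–(-1.0298, 1.58, 1.79)  len=2.6575
  (v5,v1,v4) [+-+] → (-1.0298, -1.58, 1.79)–(-1.0298, -1.58, 1.22076)  len=0.5692
  (v5,v7,v1) [++-] → (-1.0298, -1.07754, 1.79)–(-1.0298, -1.58, 1.79)  len=0.5025
  (v3,v7,v2) [-+-] → (-1.0298, 1.58, 1.79)–(-1.0298, 1.58, -1.22076)  len=3.0108
  (v6,v4,v2) [++-] → (-1.0298, 1.07754, -1.79)–(-1.0298, 1.58, -1.79)  len=0.5025
  (v2,v7,v6) [-++] → (-1.0298, 1.58, -1.22076)–(-1.0298, 1.58, -1.79)  len=0.5692

Chained into 1 loop(s):
  loop 1: 8 segments, perimeter = 13.4800
Total perimeter = 13.480


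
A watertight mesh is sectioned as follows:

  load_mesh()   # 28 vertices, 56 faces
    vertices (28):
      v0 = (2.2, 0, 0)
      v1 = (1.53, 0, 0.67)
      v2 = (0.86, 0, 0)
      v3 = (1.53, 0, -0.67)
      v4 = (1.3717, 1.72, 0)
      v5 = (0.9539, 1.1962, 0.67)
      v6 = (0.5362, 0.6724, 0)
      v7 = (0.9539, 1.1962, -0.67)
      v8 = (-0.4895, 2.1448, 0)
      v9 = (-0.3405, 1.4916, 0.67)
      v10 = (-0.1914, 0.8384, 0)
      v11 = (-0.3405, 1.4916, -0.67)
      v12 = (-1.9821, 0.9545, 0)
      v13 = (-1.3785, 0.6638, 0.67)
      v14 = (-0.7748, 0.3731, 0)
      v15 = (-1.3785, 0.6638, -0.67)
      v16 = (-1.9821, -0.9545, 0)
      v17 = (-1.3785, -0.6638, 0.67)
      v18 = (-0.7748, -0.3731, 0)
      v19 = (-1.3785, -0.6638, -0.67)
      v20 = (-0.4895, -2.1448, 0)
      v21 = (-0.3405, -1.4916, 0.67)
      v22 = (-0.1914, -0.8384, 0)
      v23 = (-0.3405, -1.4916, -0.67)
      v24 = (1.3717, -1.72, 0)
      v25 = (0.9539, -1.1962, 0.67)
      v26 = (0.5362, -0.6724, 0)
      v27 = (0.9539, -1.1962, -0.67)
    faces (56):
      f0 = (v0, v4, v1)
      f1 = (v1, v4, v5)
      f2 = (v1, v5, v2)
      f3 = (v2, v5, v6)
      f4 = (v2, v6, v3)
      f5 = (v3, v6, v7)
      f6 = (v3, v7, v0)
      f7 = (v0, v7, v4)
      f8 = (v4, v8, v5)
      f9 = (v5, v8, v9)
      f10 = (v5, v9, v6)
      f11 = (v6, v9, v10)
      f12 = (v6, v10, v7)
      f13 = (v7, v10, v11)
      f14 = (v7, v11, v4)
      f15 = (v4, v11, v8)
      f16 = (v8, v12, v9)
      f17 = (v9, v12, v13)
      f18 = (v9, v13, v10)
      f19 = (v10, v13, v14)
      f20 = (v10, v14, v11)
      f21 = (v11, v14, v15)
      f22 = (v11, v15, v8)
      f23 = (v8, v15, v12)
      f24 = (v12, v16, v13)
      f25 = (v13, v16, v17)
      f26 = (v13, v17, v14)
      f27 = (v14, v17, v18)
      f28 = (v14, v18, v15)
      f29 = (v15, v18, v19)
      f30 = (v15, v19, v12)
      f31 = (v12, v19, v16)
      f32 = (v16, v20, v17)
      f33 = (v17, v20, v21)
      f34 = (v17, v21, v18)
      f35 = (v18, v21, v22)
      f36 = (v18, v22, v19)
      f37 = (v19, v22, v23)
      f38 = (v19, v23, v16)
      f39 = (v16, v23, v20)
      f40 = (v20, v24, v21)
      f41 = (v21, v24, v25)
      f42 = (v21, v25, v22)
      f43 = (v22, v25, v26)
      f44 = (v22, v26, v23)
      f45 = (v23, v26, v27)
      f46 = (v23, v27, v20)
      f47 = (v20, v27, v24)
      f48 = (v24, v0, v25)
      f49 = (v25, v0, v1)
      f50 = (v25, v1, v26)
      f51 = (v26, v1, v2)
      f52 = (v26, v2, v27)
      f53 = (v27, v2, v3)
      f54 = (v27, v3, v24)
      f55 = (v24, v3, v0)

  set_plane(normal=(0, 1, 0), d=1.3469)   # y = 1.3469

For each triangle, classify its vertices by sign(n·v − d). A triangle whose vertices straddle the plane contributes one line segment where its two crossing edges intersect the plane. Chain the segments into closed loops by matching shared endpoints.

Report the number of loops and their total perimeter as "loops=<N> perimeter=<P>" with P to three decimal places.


loops=1 perimeter=7.072

Straddling triangles (16 of 56):
  (v0,v4,v1) [-+-] → (1.55137, 1.3469, 0)–(1.40604, 1.3469, 0.145335)  len=0.2055
  (v1,v4,v5) [-+-] → (1.40604, 1.3469, 0.145335)–(1.0741, 1.3469, 0.477237)  len=0.4694
  (v0,v7,v4) [--+] → (1.0741, 1.3469, -0.477237)–(1.55137, 1.3469, 0)  len=0.6749
  (v4,v8,v5) [++-] → (0.724593, 1.3469, 0.56356)–(1.0741, 1.3469, 0.477237)  len=0.3600
  (v5,v8,v9) [-++] → (0.724593, 1.3469, 0.56356)–(0.293554, 1.3469, 0.67)  len=0.4440
  (v5,v9,v6) [-+-] → (0.293554, 1.3469, 0.67)–(-0.185643, 1.3469, 0.551654)  len=0.4936
  (v6,v9,v10) [-+-] → (-0.185643, 1.3469, 0.551654)–(-0.307471, 1.3469, 0.521578)  len=0.1255
  (v7,v10,v11) [--+] → (-0.307471, 1.3469, -0.521578)–(0.293554, 1.3469, -0.67)  len=0.6191
  (v7,v11,v4) [-++] → (0.293554, 1.3469, -0.67)–(1.0741, 1.3469, -0.477237)  len=0.8040
  (v8,v12,v9) [+-+] → (-1.49004, 1.3469, 0)–(-0.782763, 1.3469, 0.489495)  len=0.8601
  (v9,v12,v13) [+--] → (-0.782763, 1.3469, 0.489495)–(-0.521943, 1.3469, 0.67)  len=0.3172
  (v9,v13,v10) [+--] → (-0.521943, 1.3469, 0.67)–(-0.307471, 1.3469, 0.521578)  len=0.2608
  (v10,v14,v11) [--+] → (-0.396685, 1.3469, -0.583322)–(-0.307471, 1.3469, -0.521578)  len=0.1085
  (v11,v14,v15) [+--] → (-0.396685, 1.3469, -0.583322)–(-0.521943, 1.3469, -0.67)  len=0.1523
  (v11,v15,v8) [+-+] → (-0.521943, 1.3469, -0.67)–(-0.968456, 1.3469, -0.360968)  len=0.5430
  (v8,v15,v12) [+--] → (-0.968456, 1.3469, -0.360968)–(-1.49004, 1.3469, 0)  len=0.6343

Chained into 1 loop(s):
  loop 1: 16 segments, perimeter = 7.0723
Total perimeter = 7.072


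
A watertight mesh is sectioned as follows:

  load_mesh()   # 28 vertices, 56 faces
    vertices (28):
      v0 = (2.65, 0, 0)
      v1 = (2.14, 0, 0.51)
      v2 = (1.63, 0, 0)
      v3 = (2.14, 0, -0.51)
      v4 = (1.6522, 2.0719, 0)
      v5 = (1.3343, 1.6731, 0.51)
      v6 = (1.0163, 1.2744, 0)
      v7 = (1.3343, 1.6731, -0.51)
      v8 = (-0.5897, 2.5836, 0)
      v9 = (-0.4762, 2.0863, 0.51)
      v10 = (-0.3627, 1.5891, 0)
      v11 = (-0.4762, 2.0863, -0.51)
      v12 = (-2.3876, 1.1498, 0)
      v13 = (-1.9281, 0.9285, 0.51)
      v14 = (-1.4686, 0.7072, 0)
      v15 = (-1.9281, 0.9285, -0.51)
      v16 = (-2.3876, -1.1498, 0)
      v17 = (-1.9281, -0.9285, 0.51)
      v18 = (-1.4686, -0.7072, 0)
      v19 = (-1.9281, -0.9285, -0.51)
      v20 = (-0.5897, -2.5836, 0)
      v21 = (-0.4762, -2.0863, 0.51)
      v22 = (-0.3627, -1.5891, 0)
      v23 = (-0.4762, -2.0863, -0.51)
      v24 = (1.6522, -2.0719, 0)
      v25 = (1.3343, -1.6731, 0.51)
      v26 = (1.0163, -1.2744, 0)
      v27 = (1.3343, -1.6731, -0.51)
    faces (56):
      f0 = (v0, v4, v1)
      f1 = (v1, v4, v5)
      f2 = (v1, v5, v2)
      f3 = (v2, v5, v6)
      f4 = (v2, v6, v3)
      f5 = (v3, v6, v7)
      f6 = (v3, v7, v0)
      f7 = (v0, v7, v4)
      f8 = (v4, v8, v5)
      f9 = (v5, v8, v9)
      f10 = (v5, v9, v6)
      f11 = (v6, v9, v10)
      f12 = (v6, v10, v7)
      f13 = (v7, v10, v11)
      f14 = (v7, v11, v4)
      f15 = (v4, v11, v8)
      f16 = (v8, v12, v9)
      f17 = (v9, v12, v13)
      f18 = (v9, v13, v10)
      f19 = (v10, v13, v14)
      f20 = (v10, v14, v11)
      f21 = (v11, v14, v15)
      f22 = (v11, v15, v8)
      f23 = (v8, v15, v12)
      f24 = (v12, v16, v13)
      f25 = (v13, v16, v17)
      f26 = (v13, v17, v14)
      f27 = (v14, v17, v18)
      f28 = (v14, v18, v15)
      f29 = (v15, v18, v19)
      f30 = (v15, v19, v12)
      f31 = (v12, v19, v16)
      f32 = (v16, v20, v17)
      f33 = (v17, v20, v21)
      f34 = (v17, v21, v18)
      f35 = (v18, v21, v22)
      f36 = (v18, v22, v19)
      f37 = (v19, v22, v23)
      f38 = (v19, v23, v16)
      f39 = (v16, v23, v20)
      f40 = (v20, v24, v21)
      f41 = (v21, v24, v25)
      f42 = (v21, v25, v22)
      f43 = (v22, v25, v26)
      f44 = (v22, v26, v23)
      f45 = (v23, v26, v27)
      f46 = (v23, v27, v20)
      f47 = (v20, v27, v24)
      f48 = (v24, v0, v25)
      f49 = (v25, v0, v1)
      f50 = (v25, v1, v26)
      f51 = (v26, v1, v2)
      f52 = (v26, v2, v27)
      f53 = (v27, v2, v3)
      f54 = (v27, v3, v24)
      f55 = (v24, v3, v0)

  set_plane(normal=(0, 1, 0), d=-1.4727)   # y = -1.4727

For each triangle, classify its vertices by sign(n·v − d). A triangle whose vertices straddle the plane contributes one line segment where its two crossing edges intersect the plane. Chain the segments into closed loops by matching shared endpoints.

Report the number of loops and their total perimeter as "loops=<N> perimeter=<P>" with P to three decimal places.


loops=2 perimeter=7.868

Straddling triangles (18 of 56):
  (v16,v20,v17) [+-+] → (-1.9827, -1.4727, 0)–(-1.48803, -1.4727, 0.342311)  len=0.6016
  (v17,v20,v21) [+--] → (-1.48803, -1.4727, 0.342311)–(-1.24566, -1.4727, 0.51)  len=0.2947
  (v17,v21,v18) [+-+] → (-1.24566, -1.4727, 0.51)–(-0.917746, -1.4727, 0.283087)  len=0.3988
  (v18,v21,v22) [+--] → (-0.917746, -1.4727, 0.283087)–(-0.508665, -1.4727, 0)  len=0.4975
  (v18,v22,v19) [+-+] → (-0.508665, -1.4727, 0)–(-0.638529, -1.4727, -0.0898638)  len=0.1579
  (v19,v22,v23) [+--] → (-0.638529, -1.4727, -0.0898638)–(-1.24566, -1.4727, -0.51)  len=0.7383
  (v19,v23,v16) [+-+] → (-1.24566, -1.4727, -0.51)–(-1.72856, -1.4727, -0.175845)  len=0.5872
  (v16,v23,v20) [+--] → (-1.72856, -1.4727, -0.175845)–(-1.9827, -1.4727, 0)  len=0.3090
  (v22,v25,v26) [--+] → (1.17446, -1.4727, 0.253657)–(0.147359, -1.4727, 0)  len=1.0580
  (v22,v26,v23) [-+-] → (0.147359, -1.4727, 0)–(0.651769, -1.4727, -0.124563)  len=0.5196
  (v23,v26,v27) [-+-] → (0.651769, -1.4727, -0.124563)–(1.17446, -1.4727, -0.253657)  len=0.5384
  (v24,v0,v25) [-+-] → (1.94077, -1.4727, 0)–(1.49189, -1.4727, 0.448913)  len=0.6348
  (v25,v0,v1) [-++] → (1.49189, -1.4727, 0.448913)–(1.4308, -1.4727, 0.51)  len=0.0864
  (v25,v1,v26) [-++] → (1.4308, -1.4727, 0.51)–(1.17446, -1.4727, 0.253657)  len=0.3625
  (v26,v2,v27) [++-] → (1.36972, -1.4727, -0.448913)–(1.17446, -1.4727, -0.253657)  len=0.2761
  (v27,v2,v3) [-++] → (1.36972, -1.4727, -0.448913)–(1.4308, -1.4727, -0.51)  len=0.0864
  (v27,v3,v24) [-+-] → (1.4308, -1.4727, -0.51)–(1.79327, -1.4727, -0.147494)  len=0.5126
  (v24,v3,v0) [-++] → (1.79327, -1.4727, -0.147494)–(1.94077, -1.4727, 0)  len=0.2086

Chained into 2 loop(s):
  loop 1: 8 segments, perimeter = 3.5851
  loop 2: 10 segments, perimeter = 4.2834
Total perimeter = 7.868


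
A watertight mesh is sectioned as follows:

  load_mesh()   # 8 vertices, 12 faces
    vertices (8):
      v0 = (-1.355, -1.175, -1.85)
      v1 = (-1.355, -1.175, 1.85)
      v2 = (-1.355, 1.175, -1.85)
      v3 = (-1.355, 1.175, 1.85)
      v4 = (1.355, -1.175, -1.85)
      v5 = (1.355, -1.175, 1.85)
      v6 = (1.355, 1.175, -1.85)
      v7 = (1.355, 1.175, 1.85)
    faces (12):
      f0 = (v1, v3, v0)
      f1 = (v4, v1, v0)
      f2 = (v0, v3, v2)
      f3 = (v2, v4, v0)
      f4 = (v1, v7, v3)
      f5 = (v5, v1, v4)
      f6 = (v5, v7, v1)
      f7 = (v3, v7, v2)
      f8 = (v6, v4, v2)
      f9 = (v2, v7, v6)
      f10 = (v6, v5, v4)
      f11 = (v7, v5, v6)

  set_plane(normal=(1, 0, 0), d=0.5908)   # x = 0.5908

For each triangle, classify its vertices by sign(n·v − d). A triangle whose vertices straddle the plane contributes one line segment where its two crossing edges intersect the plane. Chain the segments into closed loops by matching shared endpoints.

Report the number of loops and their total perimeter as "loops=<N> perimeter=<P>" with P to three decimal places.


Straddling triangles (8 of 12):
  (v4,v1,v0) [+--] → (0.5908, -1.175, -0.806627)–(0.5908, -1.175, -1.85)  len=1.0434
  (v2,v4,v0) [-+-] → (0.5908, -0.512317, -1.85)–(0.5908, -1.175, -1.85)  len=0.6627
  (v1,v7,v3) [-+-] → (0.5908, 0.512317, 1.85)–(0.5908, 1.175, 1.85)  len=0.6627
  (v5,v1,v4) [+-+] → (0.5908, -1.175, 1.85)–(0.5908, -1.175, -0.806627)  len=2.6566
  (v5,v7,v1) [++-] → (0.5908, 0.512317, 1.85)–(0.5908, -1.175, 1.85)  len=1.6873
  (v3,v7,v2) [-+-] → (0.5908, 1.175, 1.85)–(0.5908, 1.175, 0.806627)  len=1.0434
  (v6,v4,v2) [++-] → (0.5908, -0.512317, -1.85)–(0.5908, 1.175, -1.85)  len=1.6873
  (v2,v7,v6) [-++] → (0.5908, 1.175, 0.806627)–(0.5908, 1.175, -1.85)  len=2.6566

Chained into 1 loop(s):
  loop 1: 8 segments, perimeter = 12.1000
Total perimeter = 12.100

loops=1 perimeter=12.100


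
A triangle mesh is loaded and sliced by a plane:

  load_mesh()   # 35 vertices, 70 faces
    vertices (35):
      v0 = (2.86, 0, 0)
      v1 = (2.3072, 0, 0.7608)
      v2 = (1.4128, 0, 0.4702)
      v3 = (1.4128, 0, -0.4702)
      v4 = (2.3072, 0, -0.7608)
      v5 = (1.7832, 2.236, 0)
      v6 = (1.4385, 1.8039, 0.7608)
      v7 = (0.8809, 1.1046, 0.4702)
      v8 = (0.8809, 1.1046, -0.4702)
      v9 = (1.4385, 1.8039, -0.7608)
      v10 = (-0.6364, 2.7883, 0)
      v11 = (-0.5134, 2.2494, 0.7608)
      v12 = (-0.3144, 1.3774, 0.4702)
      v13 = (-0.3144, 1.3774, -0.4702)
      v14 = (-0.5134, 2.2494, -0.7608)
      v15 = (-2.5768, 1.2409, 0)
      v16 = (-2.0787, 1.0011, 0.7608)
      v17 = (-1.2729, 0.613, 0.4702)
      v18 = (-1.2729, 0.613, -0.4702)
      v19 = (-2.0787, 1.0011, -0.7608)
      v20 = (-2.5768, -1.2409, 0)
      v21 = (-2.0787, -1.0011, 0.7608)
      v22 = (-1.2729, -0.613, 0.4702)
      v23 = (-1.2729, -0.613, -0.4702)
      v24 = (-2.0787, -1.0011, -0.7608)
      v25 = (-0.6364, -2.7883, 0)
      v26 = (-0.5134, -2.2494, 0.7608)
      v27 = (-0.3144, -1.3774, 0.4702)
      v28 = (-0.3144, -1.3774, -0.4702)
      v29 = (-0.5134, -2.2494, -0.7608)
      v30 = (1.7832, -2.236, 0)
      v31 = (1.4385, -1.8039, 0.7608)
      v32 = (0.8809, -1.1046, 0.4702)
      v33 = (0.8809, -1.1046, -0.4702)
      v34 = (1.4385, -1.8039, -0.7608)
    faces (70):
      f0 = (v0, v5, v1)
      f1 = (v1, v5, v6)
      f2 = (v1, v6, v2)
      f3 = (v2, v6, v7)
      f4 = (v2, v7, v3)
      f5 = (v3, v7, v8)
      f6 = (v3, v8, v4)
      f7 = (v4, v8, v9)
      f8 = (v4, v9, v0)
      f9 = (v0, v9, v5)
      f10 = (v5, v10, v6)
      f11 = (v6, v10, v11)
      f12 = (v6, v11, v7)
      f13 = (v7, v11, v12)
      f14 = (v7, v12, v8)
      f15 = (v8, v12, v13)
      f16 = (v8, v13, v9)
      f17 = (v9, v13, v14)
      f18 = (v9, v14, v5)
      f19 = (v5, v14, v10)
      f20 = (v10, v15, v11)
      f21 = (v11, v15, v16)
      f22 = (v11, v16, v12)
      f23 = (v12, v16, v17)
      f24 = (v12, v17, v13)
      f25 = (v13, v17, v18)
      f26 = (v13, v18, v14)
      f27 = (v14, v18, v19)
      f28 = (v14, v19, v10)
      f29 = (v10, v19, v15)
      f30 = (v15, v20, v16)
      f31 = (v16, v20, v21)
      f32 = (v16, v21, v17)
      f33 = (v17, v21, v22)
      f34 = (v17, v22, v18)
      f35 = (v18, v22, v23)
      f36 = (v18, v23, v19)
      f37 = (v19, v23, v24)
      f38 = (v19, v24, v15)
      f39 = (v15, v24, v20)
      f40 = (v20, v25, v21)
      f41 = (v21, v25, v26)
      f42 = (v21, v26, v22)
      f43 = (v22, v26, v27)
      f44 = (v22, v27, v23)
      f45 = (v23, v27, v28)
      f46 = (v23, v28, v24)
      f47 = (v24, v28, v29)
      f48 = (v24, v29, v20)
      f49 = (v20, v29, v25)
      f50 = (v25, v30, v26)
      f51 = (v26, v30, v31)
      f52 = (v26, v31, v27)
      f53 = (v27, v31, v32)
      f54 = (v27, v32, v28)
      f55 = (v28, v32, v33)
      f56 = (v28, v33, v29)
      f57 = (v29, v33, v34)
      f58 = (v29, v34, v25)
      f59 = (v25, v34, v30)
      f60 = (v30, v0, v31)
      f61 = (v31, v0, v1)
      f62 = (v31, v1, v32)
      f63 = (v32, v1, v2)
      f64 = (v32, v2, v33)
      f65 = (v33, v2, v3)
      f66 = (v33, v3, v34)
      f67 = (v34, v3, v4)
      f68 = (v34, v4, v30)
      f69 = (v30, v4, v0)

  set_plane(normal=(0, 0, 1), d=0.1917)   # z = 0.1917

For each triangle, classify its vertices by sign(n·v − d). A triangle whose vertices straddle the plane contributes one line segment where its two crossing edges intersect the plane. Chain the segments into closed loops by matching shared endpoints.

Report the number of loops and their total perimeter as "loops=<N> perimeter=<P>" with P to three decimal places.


loops=2 perimeter=25.109

Straddling triangles (28 of 70):
  (v0,v5,v1) [--+] → (1.91523, 1.67259, 0.1917)–(2.72071, 0, 0.1917)  len=1.8564
  (v1,v5,v6) [+-+] → (1.91523, 1.67259, 0.1917)–(1.69635, 2.12712, 0.1917)  len=0.5045
  (v2,v7,v3) [++-] → (1.03842, 0.777472, 0.1917)–(1.4128, 0, 0.1917)  len=0.8629
  (v3,v7,v8) [-+-] → (1.03842, 0.777472, 0.1917)–(0.8809, 1.1046, 0.1917)  len=0.3631
  (v5,v10,v6) [--+] → (-0.113584, 2.54026, 0.1917)–(1.69635, 2.12712, 0.1917)  len=1.8565
  (v6,v10,v11) [+-+] → (-0.113584, 2.54026, 0.1917)–(-0.605407, 2.65251, 0.1917)  len=0.5045
  (v7,v12,v8) [++-] → (0.0395888, 1.29661, 0.1917)–(0.8809, 1.1046, 0.1917)  len=0.8629
  (v8,v12,v13) [-+-] → (0.0395888, 1.29661, 0.1917)–(-0.3144, 1.3774, 0.1917)  len=0.3631
  (v10,v15,v11) [--+] → (-2.05688, 1.49501, 0.1917)–(-0.605407, 2.65251, 0.1917)  len=1.8565
  (v11,v15,v16) [+-+] → (-2.05688, 1.49501, 0.1917)–(-2.45129, 1.18048, 0.1917)  len=0.5045
  (v12,v17,v13) [++-] → (-0.98904, 0.839377, 0.1917)–(-0.3144, 1.3774, 0.1917)  len=0.8629
  (v13,v17,v18) [-+-] → (-0.98904, 0.839377, 0.1917)–(-1.2729, 0.613, 0.1917)  len=0.3631
  (v15,v20,v16) [--+] → (-2.45129, -0.67598, 0.1917)–(-2.45129, 1.18048, 0.1917)  len=1.8565
  (v16,v20,v21) [+-+] → (-2.45129, -0.67598, 0.1917)–(-2.45129, -1.18048, 0.1917)  len=0.5045
  (v17,v22,v18) [++-] → (-1.2729, -0.249919, 0.1917)–(-1.2729, 0.613, 0.1917)  len=0.8629
  (v18,v22,v23) [-+-] → (-1.2729, -0.249919, 0.1917)–(-1.2729, -0.613, 0.1917)  len=0.3631
  (v20,v25,v21) [--+] → (-0.999819, -2.33798, 0.1917)–(-2.45129, -1.18048, 0.1917)  len=1.8565
  (v21,v25,v26) [+-+] → (-0.999819, -2.33798, 0.1917)–(-0.605407, -2.65251, 0.1917)  len=0.5045
  (v22,v27,v23) [++-] → (-0.59826, -1.15102, 0.1917)–(-1.2729, -0.613, 0.1917)  len=0.8629
  (v23,v27,v28) [-+-] → (-0.59826, -1.15102, 0.1917)–(-0.3144, -1.3774, 0.1917)  len=0.3631
  (v25,v30,v26) [--+] → (1.20452, -2.23938, 0.1917)–(-0.605407, -2.65251, 0.1917)  len=1.8565
  (v26,v30,v31) [+-+] → (1.20452, -2.23938, 0.1917)–(1.69635, -2.12712, 0.1917)  len=0.5045
  (v27,v32,v28) [++-] → (0.526911, -1.18539, 0.1917)–(-0.3144, -1.3774, 0.1917)  len=0.8629
  (v28,v32,v33) [-+-] → (0.526911, -1.18539, 0.1917)–(0.8809, -1.1046, 0.1917)  len=0.3631
  (v30,v0,v31) [--+] → (2.50182, -0.454532, 0.1917)–(1.69635, -2.12712, 0.1917)  len=1.8564
  (v31,v0,v1) [+-+] → (2.50182, -0.454532, 0.1917)–(2.72071, 0, 0.1917)  len=0.5045
  (v32,v2,v33) [++-] → (1.25528, -0.327128, 0.1917)–(0.8809, -1.1046, 0.1917)  len=0.8629
  (v33,v2,v3) [-+-] → (1.25528, -0.327128, 0.1917)–(1.4128, 0, 0.1917)  len=0.3631

Chained into 2 loop(s):
  loop 1: 14 segments, perimeter = 16.5267
  loop 2: 14 segments, perimeter = 8.5820
Total perimeter = 25.109


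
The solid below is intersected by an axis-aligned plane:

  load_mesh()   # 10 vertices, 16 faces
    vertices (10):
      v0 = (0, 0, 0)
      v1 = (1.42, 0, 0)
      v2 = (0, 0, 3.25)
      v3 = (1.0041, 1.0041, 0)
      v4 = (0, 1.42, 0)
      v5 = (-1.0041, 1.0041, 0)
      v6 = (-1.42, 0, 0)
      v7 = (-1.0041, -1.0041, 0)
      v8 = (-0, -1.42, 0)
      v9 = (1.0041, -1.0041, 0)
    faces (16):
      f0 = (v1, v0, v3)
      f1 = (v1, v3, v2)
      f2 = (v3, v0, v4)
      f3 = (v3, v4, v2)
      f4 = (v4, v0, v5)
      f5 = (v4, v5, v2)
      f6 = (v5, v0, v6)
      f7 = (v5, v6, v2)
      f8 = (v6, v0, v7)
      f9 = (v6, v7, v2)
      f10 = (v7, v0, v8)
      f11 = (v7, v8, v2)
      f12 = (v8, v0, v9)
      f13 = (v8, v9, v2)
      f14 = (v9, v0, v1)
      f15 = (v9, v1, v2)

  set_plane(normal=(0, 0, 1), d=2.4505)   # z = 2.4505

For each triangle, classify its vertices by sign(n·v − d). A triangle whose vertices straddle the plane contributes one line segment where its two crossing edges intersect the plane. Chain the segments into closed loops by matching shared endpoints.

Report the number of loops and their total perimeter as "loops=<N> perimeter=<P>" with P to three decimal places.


Straddling triangles (8 of 16):
  (v1,v3,v2) [--+] → (0.247009, 0.247009, 2.4505)–(0.34932, 0, 2.4505)  len=0.2674
  (v3,v4,v2) [--+] → (0, 0.34932, 2.4505)–(0.247009, 0.247009, 2.4505)  len=0.2674
  (v4,v5,v2) [--+] → (-0.247009, 0.247009, 2.4505)–(0, 0.34932, 2.4505)  len=0.2674
  (v5,v6,v2) [--+] → (-0.34932, 0, 2.4505)–(-0.247009, 0.247009, 2.4505)  len=0.2674
  (v6,v7,v2) [--+] → (-0.247009, -0.247009, 2.4505)–(-0.34932, 0, 2.4505)  len=0.2674
  (v7,v8,v2) [--+] → (0, -0.34932, 2.4505)–(-0.247009, -0.247009, 2.4505)  len=0.2674
  (v8,v9,v2) [--+] → (0.247009, -0.247009, 2.4505)–(0, -0.34932, 2.4505)  len=0.2674
  (v9,v1,v2) [--+] → (0.34932, 0, 2.4505)–(0.247009, -0.247009, 2.4505)  len=0.2674

Chained into 1 loop(s):
  loop 1: 8 segments, perimeter = 2.1389
Total perimeter = 2.139

loops=1 perimeter=2.139


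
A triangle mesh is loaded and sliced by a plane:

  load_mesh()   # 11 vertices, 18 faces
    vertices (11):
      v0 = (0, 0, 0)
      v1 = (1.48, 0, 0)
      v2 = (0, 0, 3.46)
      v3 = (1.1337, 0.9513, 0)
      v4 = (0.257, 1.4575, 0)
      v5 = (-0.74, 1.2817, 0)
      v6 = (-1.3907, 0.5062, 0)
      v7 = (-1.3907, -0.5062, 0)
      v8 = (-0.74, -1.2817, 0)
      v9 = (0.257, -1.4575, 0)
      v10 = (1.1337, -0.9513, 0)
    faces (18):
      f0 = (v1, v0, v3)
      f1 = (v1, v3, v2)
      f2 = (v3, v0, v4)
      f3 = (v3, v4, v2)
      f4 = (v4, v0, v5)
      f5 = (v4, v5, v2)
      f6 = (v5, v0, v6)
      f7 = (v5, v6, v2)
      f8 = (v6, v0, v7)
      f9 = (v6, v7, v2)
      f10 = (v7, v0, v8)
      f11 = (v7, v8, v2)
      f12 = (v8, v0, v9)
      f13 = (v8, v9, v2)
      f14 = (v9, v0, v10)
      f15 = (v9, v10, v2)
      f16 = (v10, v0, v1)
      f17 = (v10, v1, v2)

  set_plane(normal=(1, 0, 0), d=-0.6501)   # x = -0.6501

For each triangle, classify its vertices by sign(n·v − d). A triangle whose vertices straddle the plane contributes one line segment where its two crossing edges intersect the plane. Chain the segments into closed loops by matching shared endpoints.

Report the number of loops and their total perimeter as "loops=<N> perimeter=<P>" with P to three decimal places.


Straddling triangles (10 of 18):
  (v4,v0,v5) [++-] → (-0.6501, 1.12599, 0)–(-0.6501, 1.29755, 0)  len=0.1716
  (v4,v5,v2) [+-+] → (-0.6501, 1.29755, 0)–(-0.6501, 1.12599, 0.420343)  len=0.4540
  (v5,v0,v6) [-+-] → (-0.6501, 1.12599, 0)–(-0.6501, 0.236629, 0)  len=0.8894
  (v5,v6,v2) [--+] → (-0.6501, 0.236629, 1.84258)–(-0.6501, 1.12599, 0.420343)  len=1.6774
  (v6,v0,v7) [-+-] → (-0.6501, 0.236629, 0)–(-0.6501, -0.236629, 0)  len=0.4733
  (v6,v7,v2) [--+] → (-0.6501, -0.236629, 1.84258)–(-0.6501, 0.236629, 1.84258)  len=0.4733
  (v7,v0,v8) [-+-] → (-0.6501, -0.236629, 0)–(-0.6501, -1.12599, 0)  len=0.8894
  (v7,v8,v2) [--+] → (-0.6501, -1.12599, 0.420343)–(-0.6501, -0.236629, 1.84258)  len=1.6774
  (v8,v0,v9) [-++] → (-0.6501, -1.12599, 0)–(-0.6501, -1.29755, 0)  len=0.1716
  (v8,v9,v2) [-++] → (-0.6501, -1.29755, 0)–(-0.6501, -1.12599, 0.420343)  len=0.4540

Chained into 1 loop(s):
  loop 1: 10 segments, perimeter = 7.3312
Total perimeter = 7.331

loops=1 perimeter=7.331


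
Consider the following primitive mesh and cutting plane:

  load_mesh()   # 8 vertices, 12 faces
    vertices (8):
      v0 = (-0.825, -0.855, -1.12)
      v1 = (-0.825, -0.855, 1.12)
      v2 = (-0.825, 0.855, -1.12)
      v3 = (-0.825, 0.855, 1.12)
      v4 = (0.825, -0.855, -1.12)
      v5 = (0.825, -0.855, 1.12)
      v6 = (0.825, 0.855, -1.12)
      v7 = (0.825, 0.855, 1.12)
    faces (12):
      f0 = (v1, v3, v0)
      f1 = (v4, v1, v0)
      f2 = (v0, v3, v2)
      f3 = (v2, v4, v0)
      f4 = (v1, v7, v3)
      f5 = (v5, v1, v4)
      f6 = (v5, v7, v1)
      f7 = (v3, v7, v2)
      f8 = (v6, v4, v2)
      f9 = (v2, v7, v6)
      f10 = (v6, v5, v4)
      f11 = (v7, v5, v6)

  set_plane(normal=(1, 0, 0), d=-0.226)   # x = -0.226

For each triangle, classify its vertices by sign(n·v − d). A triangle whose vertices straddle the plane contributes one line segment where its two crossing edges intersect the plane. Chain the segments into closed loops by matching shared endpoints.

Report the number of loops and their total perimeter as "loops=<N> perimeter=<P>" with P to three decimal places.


Straddling triangles (8 of 12):
  (v4,v1,v0) [+--] → (-0.226, -0.855, 0.306812)–(-0.226, -0.855, -1.12)  len=1.4268
  (v2,v4,v0) [-+-] → (-0.226, 0.234218, -1.12)–(-0.226, -0.855, -1.12)  len=1.0892
  (v1,v7,v3) [-+-] → (-0.226, -0.234218, 1.12)–(-0.226, 0.855, 1.12)  len=1.0892
  (v5,v1,v4) [+-+] → (-0.226, -0.855, 1.12)–(-0.226, -0.855, 0.306812)  len=0.8132
  (v5,v7,v1) [++-] → (-0.226, -0.234218, 1.12)–(-0.226, -0.855, 1.12)  len=0.6208
  (v3,v7,v2) [-+-] → (-0.226, 0.855, 1.12)–(-0.226, 0.855, -0.306812)  len=1.4268
  (v6,v4,v2) [++-] → (-0.226, 0.234218, -1.12)–(-0.226, 0.855, -1.12)  len=0.6208
  (v2,v7,v6) [-++] → (-0.226, 0.855, -0.306812)–(-0.226, 0.855, -1.12)  len=0.8132

Chained into 1 loop(s):
  loop 1: 8 segments, perimeter = 7.9000
Total perimeter = 7.900

loops=1 perimeter=7.900


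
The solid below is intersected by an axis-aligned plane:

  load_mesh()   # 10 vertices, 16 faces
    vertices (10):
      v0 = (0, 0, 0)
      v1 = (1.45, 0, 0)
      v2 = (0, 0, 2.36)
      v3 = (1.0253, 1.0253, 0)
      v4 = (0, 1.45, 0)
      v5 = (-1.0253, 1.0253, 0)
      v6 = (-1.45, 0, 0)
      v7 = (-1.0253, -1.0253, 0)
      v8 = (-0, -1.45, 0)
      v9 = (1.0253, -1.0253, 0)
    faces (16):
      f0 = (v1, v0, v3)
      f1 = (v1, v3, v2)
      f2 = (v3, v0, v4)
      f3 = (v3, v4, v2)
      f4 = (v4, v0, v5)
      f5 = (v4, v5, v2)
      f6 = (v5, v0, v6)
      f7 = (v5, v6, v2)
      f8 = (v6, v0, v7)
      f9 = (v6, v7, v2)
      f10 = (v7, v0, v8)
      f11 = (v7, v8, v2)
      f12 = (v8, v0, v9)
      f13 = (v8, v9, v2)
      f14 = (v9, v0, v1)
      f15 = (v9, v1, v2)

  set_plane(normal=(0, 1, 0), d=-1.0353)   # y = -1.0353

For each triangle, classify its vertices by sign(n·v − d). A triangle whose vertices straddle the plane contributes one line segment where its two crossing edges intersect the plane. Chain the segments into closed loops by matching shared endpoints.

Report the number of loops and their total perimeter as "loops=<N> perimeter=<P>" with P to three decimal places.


loops=1 perimeter=4.417

Straddling triangles (4 of 16):
  (v7,v0,v8) [++-] → (0, -1.0353, 0)–(-1.00116, -1.0353, 0)  len=1.0012
  (v7,v8,v2) [+-+] → (-1.00116, -1.0353, 0)–(0, -1.0353, 0.67496)  len=1.2074
  (v8,v0,v9) [-++] → (0, -1.0353, 0)–(1.00116, -1.0353, 0)  len=1.0012
  (v8,v9,v2) [-++] → (1.00116, -1.0353, 0)–(0, -1.0353, 0.67496)  len=1.2074

Chained into 1 loop(s):
  loop 1: 4 segments, perimeter = 4.4172
Total perimeter = 4.417
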